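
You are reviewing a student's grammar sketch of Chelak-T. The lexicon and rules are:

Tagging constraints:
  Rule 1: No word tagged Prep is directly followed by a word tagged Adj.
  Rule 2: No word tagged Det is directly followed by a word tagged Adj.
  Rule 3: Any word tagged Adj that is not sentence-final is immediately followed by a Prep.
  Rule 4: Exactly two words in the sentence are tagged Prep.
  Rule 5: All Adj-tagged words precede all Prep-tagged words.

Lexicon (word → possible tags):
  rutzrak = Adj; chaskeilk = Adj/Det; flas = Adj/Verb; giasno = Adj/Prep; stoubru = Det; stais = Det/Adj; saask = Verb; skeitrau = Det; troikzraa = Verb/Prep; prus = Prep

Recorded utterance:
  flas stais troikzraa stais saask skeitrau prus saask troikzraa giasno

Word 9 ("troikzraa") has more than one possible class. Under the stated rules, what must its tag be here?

Verb

Candidates per position — 1:flas {Adj,Verb}; 2:stais {Det,Adj}; 3:troikzraa {Verb,Prep}; 4:stais {Det,Adj}; 5:saask {Verb}; 6:skeitrau {Det}; 7:prus {Prep}; 8:saask {Verb}; 9:troikzraa {Verb,Prep}; 10:giasno {Adj,Prep}.
If word 1 were Adj, no tagging could satisfy rule 3; so word 1 is Verb.
If word 4 were Adj, no tagging could satisfy rule 3; so word 4 is Det.
If word 10 were Adj, no tagging could satisfy rule 5; so word 10 is Prep.
If word 3 were Prep, no tagging could satisfy rule 4; so word 3 is Verb.
If word 9 were Prep, no tagging could satisfy rule 4; so word 9 is Verb.
If word 2 were Adj, no tagging could satisfy rule 3; so word 2 is Det.
So the tagging must be: Verb Det Verb Det Verb Det Prep Verb Verb Prep.
Rule-by-rule: rule 1 satisfied; rule 2 satisfied; rule 3 satisfied; rule 4 satisfied; rule 5 satisfied.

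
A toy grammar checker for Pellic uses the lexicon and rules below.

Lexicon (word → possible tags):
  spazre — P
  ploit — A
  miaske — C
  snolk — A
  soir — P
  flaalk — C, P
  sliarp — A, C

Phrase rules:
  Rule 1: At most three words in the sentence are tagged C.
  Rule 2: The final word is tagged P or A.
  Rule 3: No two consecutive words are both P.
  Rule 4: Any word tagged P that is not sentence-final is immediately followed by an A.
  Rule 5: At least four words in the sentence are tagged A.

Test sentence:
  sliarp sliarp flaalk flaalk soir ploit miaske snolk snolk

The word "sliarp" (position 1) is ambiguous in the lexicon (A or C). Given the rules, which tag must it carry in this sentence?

Candidates per position — 1:sliarp {A,C}; 2:sliarp {A,C}; 3:flaalk {C,P}; 4:flaalk {C,P}; 5:soir {P}; 6:ploit {A}; 7:miaske {C}; 8:snolk {A}; 9:snolk {A}.
Word 3 cannot be P — rule 4 would then fail for every completion. It is C.
Word 4 cannot be P — rule 3 would then fail for every completion. It is C.
Word 1 cannot be C — rule 1 would then fail for every completion. It is A.
Word 2 cannot be C — rule 1 would then fail for every completion. It is A.
So the tagging must be: A A C C P A C A A.
Checking: rule 1 holds; rule 2 holds; rule 3 holds; rule 4 holds; rule 5 holds.

A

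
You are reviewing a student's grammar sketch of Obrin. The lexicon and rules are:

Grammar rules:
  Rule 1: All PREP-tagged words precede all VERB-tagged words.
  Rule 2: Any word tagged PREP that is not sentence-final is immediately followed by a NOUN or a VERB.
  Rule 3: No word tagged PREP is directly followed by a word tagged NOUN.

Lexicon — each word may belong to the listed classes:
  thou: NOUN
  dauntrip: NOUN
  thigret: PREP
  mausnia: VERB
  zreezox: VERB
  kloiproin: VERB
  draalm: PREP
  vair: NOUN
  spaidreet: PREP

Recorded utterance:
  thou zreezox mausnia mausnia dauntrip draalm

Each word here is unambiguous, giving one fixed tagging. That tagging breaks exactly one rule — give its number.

1

Fixed tagging: NOUN VERB VERB VERB NOUN PREP.
Applying the rules: R1 ✗, R2 ✓, R3 ✓.
Only rule 1 fails.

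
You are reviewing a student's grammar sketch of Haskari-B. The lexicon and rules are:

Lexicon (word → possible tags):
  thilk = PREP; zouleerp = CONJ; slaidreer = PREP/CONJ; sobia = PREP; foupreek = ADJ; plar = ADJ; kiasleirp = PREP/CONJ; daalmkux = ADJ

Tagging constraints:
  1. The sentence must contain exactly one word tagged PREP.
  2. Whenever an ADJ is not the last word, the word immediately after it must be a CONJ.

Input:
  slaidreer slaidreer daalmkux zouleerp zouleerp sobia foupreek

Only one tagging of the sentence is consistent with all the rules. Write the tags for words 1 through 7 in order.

Candidates per position — 1:slaidreer {PREP,CONJ}; 2:slaidreer {PREP,CONJ}; 3:daalmkux {ADJ}; 4:zouleerp {CONJ}; 5:zouleerp {CONJ}; 6:sobia {PREP}; 7:foupreek {ADJ}.
If word 1 were PREP, no tagging could satisfy rule 1; so word 1 is CONJ.
If word 2 were PREP, no tagging could satisfy rule 1; so word 2 is CONJ.
The only consistent sequence is: CONJ CONJ ADJ CONJ CONJ PREP ADJ.
Rule-by-rule: rule 1 ok; rule 2 ok.

CONJ CONJ ADJ CONJ CONJ PREP ADJ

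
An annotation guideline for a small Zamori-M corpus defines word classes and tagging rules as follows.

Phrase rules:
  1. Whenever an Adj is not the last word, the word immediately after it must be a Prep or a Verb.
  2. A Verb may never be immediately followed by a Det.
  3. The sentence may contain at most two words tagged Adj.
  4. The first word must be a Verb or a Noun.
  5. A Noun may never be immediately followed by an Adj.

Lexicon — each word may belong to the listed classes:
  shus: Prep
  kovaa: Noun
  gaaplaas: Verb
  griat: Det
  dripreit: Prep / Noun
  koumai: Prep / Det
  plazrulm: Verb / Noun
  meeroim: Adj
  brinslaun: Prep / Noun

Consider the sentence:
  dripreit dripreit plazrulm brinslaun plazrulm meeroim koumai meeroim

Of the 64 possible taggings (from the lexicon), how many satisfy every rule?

8

Candidates per position — 1:dripreit {Prep,Noun}; 2:dripreit {Prep,Noun}; 3:plazrulm {Verb,Noun}; 4:brinslaun {Prep,Noun}; 5:plazrulm {Verb,Noun}; 6:meeroim {Adj}; 7:koumai {Prep,Det}; 8:meeroim {Adj}.
There are 64 candidate sequences in total.
Checking each against the rules leaves 8 sequences.
Count = 8.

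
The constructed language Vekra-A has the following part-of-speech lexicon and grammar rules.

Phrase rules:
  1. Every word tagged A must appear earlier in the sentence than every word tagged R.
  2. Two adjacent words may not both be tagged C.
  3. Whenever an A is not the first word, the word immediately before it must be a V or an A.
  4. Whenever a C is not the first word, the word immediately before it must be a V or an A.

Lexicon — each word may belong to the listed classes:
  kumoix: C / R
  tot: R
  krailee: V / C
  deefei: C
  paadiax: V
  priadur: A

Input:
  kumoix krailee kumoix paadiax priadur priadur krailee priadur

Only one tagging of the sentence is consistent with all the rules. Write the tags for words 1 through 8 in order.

C V C V A A V A

Candidates per position — 1:kumoix {C,R}; 2:krailee {V,C}; 3:kumoix {C,R}; 4:paadiax {V}; 5:priadur {A}; 6:priadur {A}; 7:krailee {V,C}; 8:priadur {A}.
If word 1 were R, no tagging could satisfy rule 1; so word 1 is C.
If word 2 were C, no tagging could satisfy rule 2; so word 2 is V.
If word 3 were R, no tagging could satisfy rule 1; so word 3 is C.
If word 7 were C, no tagging could satisfy rule 3; so word 7 is V.
The only consistent sequence is: C V C V A A V A.
Check: rule 1 satisfied; rule 2 satisfied; rule 3 satisfied; rule 4 satisfied.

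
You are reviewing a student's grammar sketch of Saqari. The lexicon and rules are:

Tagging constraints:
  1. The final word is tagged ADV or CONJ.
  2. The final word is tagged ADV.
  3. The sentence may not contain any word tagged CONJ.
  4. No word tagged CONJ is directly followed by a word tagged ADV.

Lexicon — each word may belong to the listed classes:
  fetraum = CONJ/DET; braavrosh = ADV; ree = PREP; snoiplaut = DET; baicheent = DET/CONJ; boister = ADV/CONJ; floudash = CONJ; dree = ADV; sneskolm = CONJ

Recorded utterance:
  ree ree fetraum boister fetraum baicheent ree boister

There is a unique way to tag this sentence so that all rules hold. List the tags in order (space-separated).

Candidates per position — 1:ree {PREP}; 2:ree {PREP}; 3:fetraum {CONJ,DET}; 4:boister {ADV,CONJ}; 5:fetraum {CONJ,DET}; 6:baicheent {DET,CONJ}; 7:ree {PREP}; 8:boister {ADV,CONJ}.
Position 3: CONJ is ruled out by rule 3; that leaves DET.
Position 4: CONJ is ruled out by rule 3; that leaves ADV.
Position 5: CONJ is ruled out by rule 3; that leaves DET.
Position 6: CONJ is ruled out by rule 3; that leaves DET.
Position 8: CONJ is ruled out by rule 2; that leaves ADV.
So the tagging must be: PREP PREP DET ADV DET DET PREP ADV.
Checking: rule 1 ok; rule 2 ok; rule 3 ok; rule 4 ok.

PREP PREP DET ADV DET DET PREP ADV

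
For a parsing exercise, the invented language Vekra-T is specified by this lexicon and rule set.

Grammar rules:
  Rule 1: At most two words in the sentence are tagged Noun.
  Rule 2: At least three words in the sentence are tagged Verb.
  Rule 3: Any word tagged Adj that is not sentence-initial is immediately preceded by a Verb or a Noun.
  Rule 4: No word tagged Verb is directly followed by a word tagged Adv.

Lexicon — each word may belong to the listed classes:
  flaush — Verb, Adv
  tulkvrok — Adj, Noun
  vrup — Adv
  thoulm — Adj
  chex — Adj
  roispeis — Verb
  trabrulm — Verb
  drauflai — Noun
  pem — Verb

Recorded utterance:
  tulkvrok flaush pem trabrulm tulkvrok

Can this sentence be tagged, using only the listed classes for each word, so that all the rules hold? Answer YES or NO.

YES

Candidates per position — 1:tulkvrok {Adj,Noun}; 2:flaush {Verb,Adv}; 3:pem {Verb}; 4:trabrulm {Verb}; 5:tulkvrok {Adj,Noun}.
One satisfying assignment: Adj Verb Verb Verb Adj.
Checking: rule 1 satisfied; rule 2 satisfied; rule 3 satisfied; rule 4 satisfied.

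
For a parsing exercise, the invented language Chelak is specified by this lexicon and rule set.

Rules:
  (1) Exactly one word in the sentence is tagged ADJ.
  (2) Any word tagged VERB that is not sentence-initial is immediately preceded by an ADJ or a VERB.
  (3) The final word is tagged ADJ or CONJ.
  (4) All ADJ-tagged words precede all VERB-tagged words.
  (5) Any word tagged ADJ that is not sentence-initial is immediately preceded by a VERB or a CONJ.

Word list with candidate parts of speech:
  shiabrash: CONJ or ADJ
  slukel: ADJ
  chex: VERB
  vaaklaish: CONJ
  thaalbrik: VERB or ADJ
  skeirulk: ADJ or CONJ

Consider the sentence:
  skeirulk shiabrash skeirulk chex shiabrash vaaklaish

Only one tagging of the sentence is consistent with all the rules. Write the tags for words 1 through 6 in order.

Candidates per position — 1:skeirulk {ADJ,CONJ}; 2:shiabrash {CONJ,ADJ}; 3:skeirulk {ADJ,CONJ}; 4:chex {VERB}; 5:shiabrash {CONJ,ADJ}; 6:vaaklaish {CONJ}.
If word 3 were CONJ, no tagging could satisfy rule 2; so word 3 is ADJ.
If word 5 were ADJ, no tagging could satisfy rule 1; so word 5 is CONJ.
If word 1 were ADJ, no tagging could satisfy rule 1; so word 1 is CONJ.
If word 2 were ADJ, no tagging could satisfy rule 1; so word 2 is CONJ.
So the tagging must be: CONJ CONJ ADJ VERB CONJ CONJ.
Check: rule 1 satisfied; rule 2 satisfied; rule 3 satisfied; rule 4 satisfied; rule 5 satisfied.

CONJ CONJ ADJ VERB CONJ CONJ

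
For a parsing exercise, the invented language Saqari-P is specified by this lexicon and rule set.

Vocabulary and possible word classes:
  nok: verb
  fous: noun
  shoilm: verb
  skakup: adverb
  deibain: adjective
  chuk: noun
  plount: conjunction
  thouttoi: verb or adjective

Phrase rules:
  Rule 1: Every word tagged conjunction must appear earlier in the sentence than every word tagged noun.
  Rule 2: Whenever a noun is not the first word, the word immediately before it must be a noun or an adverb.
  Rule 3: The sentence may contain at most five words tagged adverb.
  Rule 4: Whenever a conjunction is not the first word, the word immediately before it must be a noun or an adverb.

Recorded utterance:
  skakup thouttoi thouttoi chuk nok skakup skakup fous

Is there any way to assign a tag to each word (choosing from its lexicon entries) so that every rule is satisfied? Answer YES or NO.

NO

Candidates per position — 1:skakup {adverb}; 2:thouttoi {verb,adjective}; 3:thouttoi {verb,adjective}; 4:chuk {noun}; 5:nok {verb}; 6:skakup {adverb}; 7:skakup {adverb}; 8:fous {noun}.
Rule 2 cannot be satisfied by any choice of tags from the lexicon.
So there is no consistent tagging.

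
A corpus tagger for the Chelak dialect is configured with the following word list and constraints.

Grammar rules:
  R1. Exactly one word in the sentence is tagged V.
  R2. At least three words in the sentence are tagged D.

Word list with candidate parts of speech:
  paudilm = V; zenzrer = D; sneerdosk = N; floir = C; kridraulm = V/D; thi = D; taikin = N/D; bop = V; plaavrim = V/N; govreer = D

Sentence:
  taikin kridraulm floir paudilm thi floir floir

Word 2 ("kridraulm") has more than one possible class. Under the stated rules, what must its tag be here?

D

Candidates per position — 1:taikin {N,D}; 2:kridraulm {V,D}; 3:floir {C}; 4:paudilm {V}; 5:thi {D}; 6:floir {C}; 7:floir {C}.
Word 1 cannot be N — rule 2 would then fail for every completion. It is D.
Word 2 cannot be V — rule 1 would then fail for every completion. It is D.
That leaves exactly one tagging: D D C V D C C.
Check: rule 1 ok; rule 2 ok.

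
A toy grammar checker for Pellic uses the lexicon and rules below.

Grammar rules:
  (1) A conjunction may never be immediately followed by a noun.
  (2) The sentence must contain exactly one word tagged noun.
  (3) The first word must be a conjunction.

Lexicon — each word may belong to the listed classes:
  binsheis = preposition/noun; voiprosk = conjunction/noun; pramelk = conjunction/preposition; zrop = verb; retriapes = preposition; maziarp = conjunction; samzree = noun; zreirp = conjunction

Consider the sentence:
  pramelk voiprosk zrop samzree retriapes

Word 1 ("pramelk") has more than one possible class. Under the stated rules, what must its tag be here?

Candidates per position — 1:pramelk {conjunction,preposition}; 2:voiprosk {conjunction,noun}; 3:zrop {verb}; 4:samzree {noun}; 5:retriapes {preposition}.
Word 1 cannot be preposition — rule 3 would then fail for every completion. It is conjunction.
Word 2 cannot be noun — rule 1 would then fail for every completion. It is conjunction.
The only consistent sequence is: conjunction conjunction verb noun preposition.
Verifying each rule — rule 1 ✓; rule 2 ✓; rule 3 ✓.

conjunction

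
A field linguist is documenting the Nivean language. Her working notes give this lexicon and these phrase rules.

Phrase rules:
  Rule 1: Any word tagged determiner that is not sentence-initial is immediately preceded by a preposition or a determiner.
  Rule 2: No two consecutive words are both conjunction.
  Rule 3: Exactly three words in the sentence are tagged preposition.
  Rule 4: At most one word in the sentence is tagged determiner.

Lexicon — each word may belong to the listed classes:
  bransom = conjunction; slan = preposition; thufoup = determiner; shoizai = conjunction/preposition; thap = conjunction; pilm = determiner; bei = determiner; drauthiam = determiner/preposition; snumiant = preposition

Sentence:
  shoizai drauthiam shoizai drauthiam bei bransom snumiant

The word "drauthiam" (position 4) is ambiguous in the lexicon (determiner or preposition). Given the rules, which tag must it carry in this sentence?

Candidates per position — 1:shoizai {conjunction,preposition}; 2:drauthiam {determiner,preposition}; 3:shoizai {conjunction,preposition}; 4:drauthiam {determiner,preposition}; 5:bei {determiner}; 6:bransom {conjunction}; 7:snumiant {preposition}.
Word 2 cannot be determiner — rule 4 would then fail for every completion. It is preposition.
Word 4 cannot be determiner — rule 4 would then fail for every completion. It is preposition.
Word 1 cannot be preposition — rule 3 would then fail for every completion. It is conjunction.
Word 3 cannot be preposition — rule 3 would then fail for every completion. It is conjunction.
The unique satisfying tagging is: conjunction preposition conjunction preposition determiner conjunction preposition.
Rule-by-rule: rule 1 satisfied; rule 2 satisfied; rule 3 satisfied; rule 4 satisfied.

preposition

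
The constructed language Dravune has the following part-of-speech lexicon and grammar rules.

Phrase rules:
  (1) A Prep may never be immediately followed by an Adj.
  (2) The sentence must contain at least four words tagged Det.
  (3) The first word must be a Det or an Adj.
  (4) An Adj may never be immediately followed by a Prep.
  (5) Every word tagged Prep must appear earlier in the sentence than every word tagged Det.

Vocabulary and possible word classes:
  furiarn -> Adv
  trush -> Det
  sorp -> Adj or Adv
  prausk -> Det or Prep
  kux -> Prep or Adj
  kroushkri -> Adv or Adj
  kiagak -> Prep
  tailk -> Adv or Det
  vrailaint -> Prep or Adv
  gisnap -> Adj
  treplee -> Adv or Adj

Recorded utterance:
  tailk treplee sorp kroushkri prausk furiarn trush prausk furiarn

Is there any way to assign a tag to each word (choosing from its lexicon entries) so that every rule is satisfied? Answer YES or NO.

Candidates per position — 1:tailk {Adv,Det}; 2:treplee {Adv,Adj}; 3:sorp {Adj,Adv}; 4:kroushkri {Adv,Adj}; 5:prausk {Det,Prep}; 6:furiarn {Adv}; 7:trush {Det}; 8:prausk {Det,Prep}; 9:furiarn {Adv}.
One satisfying assignment: Det Adv Adj Adv Det Adv Det Det Adv.
Checking: rule 1 satisfied; rule 2 satisfied; rule 3 satisfied; rule 4 satisfied; rule 5 satisfied.

YES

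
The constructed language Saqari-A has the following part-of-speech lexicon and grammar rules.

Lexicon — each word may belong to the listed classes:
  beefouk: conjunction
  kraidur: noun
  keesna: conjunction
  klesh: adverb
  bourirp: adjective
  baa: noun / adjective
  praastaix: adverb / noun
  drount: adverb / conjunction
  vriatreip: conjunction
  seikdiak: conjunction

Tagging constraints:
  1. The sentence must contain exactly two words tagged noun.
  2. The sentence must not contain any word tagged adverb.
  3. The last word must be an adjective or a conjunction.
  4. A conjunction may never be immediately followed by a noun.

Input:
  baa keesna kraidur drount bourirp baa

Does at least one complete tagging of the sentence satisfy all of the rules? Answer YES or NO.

NO

Candidates per position — 1:baa {noun,adjective}; 2:keesna {conjunction}; 3:kraidur {noun}; 4:drount {adverb,conjunction}; 5:bourirp {adjective}; 6:baa {noun,adjective}.
Rule 4 cannot be satisfied by any choice of tags from the lexicon.
So there is no consistent tagging.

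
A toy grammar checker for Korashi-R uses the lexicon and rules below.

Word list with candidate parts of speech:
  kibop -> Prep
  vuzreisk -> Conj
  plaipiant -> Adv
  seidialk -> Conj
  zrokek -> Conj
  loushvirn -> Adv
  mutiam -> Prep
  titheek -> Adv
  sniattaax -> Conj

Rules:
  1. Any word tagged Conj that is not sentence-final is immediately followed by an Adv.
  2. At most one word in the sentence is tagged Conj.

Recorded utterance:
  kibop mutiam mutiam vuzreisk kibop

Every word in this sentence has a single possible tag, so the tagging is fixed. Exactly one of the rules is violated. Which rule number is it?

1

Fixed tagging: Prep Prep Prep Conj Prep.
Rule check: R1 fails, R2 ok.
Only rule 1 fails.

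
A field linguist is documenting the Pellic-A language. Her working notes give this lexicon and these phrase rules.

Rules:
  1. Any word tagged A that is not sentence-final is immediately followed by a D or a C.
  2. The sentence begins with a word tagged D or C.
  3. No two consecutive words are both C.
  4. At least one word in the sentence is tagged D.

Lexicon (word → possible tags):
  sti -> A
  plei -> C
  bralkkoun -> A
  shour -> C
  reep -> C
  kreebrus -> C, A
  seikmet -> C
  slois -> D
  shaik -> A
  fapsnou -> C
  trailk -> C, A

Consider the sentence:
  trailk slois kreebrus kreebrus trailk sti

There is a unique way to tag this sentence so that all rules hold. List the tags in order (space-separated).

Candidates per position — 1:trailk {C,A}; 2:slois {D}; 3:kreebrus {C,A}; 4:kreebrus {C,A}; 5:trailk {C,A}; 6:sti {A}.
If word 1 were A, no tagging could satisfy rule 2; so word 1 is C.
If word 5 were A, no tagging could satisfy rule 1; so word 5 is C.
If word 4 were C, no tagging could satisfy rule 3; so word 4 is A.
If word 3 were A, no tagging could satisfy rule 1; so word 3 is C.
So the tagging must be: C D C A C A.
Verifying each rule — rule 1 satisfied; rule 2 satisfied; rule 3 satisfied; rule 4 satisfied.

C D C A C A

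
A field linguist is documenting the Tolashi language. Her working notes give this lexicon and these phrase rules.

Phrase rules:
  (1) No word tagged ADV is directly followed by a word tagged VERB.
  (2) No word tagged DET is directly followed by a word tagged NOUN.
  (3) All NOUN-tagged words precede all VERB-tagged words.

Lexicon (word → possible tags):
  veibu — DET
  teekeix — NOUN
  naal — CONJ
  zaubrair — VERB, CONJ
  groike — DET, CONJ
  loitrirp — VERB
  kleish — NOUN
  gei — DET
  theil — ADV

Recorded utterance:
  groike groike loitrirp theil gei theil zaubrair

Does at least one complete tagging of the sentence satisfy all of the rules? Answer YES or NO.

YES

Candidates per position — 1:groike {DET,CONJ}; 2:groike {DET,CONJ}; 3:loitrirp {VERB}; 4:theil {ADV}; 5:gei {DET}; 6:theil {ADV}; 7:zaubrair {VERB,CONJ}.
One satisfying assignment: CONJ CONJ VERB ADV DET ADV CONJ.
Check: rule 1 holds; rule 2 holds; rule 3 holds.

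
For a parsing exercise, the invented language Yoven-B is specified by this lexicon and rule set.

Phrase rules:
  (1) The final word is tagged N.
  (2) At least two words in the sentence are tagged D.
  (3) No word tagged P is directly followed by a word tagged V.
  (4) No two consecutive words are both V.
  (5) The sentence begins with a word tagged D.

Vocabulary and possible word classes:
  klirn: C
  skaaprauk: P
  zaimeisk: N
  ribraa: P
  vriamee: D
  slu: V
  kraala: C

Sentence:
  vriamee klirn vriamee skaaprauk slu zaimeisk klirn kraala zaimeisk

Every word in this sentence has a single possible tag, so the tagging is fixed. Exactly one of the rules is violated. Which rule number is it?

Fixed tagging: D C D P V N C C N.
Rule check: R1 pass, R2 pass, R3 fail, R4 pass, R5 pass.
Only rule 3 fails.

3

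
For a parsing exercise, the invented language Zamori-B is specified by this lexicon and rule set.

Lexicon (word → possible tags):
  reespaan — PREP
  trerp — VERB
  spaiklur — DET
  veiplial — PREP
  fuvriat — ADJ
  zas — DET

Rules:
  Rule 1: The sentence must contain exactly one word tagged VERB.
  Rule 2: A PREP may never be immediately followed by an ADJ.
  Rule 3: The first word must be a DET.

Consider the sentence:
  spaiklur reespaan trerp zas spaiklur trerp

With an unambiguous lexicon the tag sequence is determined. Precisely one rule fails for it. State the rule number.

Fixed tagging: DET PREP VERB DET DET VERB.
Applying the rules: R1 violated, R2 holds, R3 holds.
Only rule 1 fails.

1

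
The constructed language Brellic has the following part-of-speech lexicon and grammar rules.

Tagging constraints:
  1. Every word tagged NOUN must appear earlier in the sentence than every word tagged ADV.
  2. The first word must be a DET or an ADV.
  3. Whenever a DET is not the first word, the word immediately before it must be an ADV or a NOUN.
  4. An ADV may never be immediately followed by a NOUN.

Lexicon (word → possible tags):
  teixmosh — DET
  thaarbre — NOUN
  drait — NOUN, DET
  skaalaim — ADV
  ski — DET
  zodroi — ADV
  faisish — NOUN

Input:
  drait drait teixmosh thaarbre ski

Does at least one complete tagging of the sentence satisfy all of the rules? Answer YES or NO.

YES

Candidates per position — 1:drait {NOUN,DET}; 2:drait {NOUN,DET}; 3:teixmosh {DET}; 4:thaarbre {NOUN}; 5:ski {DET}.
One satisfying assignment: DET NOUN DET NOUN DET.
Check: rule 1 holds; rule 2 holds; rule 3 holds; rule 4 holds.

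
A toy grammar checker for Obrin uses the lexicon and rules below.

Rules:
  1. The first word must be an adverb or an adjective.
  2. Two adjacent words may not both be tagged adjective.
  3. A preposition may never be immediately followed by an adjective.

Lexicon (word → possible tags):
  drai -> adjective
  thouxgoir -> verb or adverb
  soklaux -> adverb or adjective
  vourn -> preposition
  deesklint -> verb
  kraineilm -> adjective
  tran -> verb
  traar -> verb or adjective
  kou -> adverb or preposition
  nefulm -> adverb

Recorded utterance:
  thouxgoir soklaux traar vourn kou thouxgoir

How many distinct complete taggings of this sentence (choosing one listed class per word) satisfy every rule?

12

Candidates per position — 1:thouxgoir {verb,adverb}; 2:soklaux {adverb,adjective}; 3:traar {verb,adjective}; 4:vourn {preposition}; 5:kou {adverb,preposition}; 6:thouxgoir {verb,adverb}.
There are 32 candidate sequences in total.
Checking each against the rules leaves 12 sequences.
Count = 12.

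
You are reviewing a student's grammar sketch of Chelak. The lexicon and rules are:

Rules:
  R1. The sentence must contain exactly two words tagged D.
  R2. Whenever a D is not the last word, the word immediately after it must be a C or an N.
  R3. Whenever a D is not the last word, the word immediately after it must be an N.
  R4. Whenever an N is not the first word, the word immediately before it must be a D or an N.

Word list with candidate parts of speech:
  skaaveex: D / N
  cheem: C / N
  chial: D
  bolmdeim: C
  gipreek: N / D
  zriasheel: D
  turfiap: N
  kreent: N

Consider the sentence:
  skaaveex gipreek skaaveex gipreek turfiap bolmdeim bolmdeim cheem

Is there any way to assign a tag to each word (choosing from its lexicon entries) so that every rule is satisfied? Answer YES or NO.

YES

Candidates per position — 1:skaaveex {D,N}; 2:gipreek {N,D}; 3:skaaveex {D,N}; 4:gipreek {N,D}; 5:turfiap {N}; 6:bolmdeim {C}; 7:bolmdeim {C}; 8:cheem {C,N}.
One satisfying assignment: D N D N N C C C.
Checking: rule 1 satisfied; rule 2 satisfied; rule 3 satisfied; rule 4 satisfied.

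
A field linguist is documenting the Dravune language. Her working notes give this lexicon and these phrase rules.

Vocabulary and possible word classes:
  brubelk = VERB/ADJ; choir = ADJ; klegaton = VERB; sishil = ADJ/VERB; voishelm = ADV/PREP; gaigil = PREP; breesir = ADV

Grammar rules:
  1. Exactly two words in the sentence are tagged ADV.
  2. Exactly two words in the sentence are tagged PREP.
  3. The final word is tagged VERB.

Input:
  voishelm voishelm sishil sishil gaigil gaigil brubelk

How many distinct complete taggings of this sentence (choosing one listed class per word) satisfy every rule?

Candidates per position — 1:voishelm {ADV,PREP}; 2:voishelm {ADV,PREP}; 3:sishil {ADJ,VERB}; 4:sishil {ADJ,VERB}; 5:gaigil {PREP}; 6:gaigil {PREP}; 7:brubelk {VERB,ADJ}.
There are 32 candidate sequences in total.
The sequences that satisfy every rule: ADV ADV ADJ ADJ PREP PREP VERB; ADV ADV ADJ VERB PREP PREP VERB; ADV ADV VERB ADJ PREP PREP VERB; ADV ADV VERB VERB PREP PREP VERB.
Count = 4.

4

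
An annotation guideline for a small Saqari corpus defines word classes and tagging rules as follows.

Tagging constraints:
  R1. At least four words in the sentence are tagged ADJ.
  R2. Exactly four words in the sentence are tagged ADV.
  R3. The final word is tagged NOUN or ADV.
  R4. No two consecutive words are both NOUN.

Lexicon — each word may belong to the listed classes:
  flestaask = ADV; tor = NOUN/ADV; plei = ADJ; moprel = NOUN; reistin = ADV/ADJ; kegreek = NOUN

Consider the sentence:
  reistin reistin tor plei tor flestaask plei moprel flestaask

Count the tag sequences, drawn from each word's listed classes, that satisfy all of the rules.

Candidates per position — 1:reistin {ADV,ADJ}; 2:reistin {ADV,ADJ}; 3:tor {NOUN,ADV}; 4:plei {ADJ}; 5:tor {NOUN,ADV}; 6:flestaask {ADV}; 7:plei {ADJ}; 8:moprel {NOUN}; 9:flestaask {ADV}.
There are 16 candidate sequences in total.
The sequences that satisfy every rule: ADJ ADJ ADV ADJ ADV ADV ADJ NOUN ADV.
Count = 1.

1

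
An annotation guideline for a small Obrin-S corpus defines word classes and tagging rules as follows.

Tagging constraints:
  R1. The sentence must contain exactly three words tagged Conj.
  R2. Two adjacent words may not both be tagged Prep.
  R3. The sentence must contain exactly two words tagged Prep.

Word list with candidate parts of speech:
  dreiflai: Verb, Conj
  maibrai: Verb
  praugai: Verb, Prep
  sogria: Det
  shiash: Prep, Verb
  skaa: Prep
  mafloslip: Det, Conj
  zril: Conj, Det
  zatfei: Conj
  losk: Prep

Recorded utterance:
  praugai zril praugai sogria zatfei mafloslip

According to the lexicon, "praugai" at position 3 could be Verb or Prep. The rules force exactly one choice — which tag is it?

Prep

Candidates per position — 1:praugai {Verb,Prep}; 2:zril {Conj,Det}; 3:praugai {Verb,Prep}; 4:sogria {Det}; 5:zatfei {Conj}; 6:mafloslip {Det,Conj}.
Word 1 cannot be Verb — rule 3 would then fail for every completion. It is Prep.
Word 2 cannot be Det — rule 1 would then fail for every completion. It is Conj.
Word 3 cannot be Verb — rule 3 would then fail for every completion. It is Prep.
Word 6 cannot be Det — rule 1 would then fail for every completion. It is Conj.
The unique satisfying tagging is: Prep Conj Prep Det Conj Conj.
Verifying each rule — rule 1 satisfied; rule 2 satisfied; rule 3 satisfied.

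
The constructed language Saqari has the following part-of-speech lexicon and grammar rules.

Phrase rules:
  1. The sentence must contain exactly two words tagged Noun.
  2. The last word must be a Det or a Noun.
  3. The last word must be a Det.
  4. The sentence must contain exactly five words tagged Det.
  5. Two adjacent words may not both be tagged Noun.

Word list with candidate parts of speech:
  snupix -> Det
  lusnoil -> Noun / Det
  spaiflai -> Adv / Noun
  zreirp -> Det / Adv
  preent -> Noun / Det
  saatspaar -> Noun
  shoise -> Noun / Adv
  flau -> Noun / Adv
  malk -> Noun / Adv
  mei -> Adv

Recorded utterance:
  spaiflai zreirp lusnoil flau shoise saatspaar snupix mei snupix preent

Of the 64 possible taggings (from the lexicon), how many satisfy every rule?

Candidates per position — 1:spaiflai {Adv,Noun}; 2:zreirp {Det,Adv}; 3:lusnoil {Noun,Det}; 4:flau {Noun,Adv}; 5:shoise {Noun,Adv}; 6:saatspaar {Noun}; 7:snupix {Det}; 8:mei {Adv}; 9:snupix {Det}; 10:preent {Noun,Det}.
There are 64 candidate sequences in total.
The sequences that satisfy every rule: Adv Det Det Noun Adv Noun Det Adv Det Det; Noun Det Det Adv Adv Noun Det Adv Det Det.
Count = 2.

2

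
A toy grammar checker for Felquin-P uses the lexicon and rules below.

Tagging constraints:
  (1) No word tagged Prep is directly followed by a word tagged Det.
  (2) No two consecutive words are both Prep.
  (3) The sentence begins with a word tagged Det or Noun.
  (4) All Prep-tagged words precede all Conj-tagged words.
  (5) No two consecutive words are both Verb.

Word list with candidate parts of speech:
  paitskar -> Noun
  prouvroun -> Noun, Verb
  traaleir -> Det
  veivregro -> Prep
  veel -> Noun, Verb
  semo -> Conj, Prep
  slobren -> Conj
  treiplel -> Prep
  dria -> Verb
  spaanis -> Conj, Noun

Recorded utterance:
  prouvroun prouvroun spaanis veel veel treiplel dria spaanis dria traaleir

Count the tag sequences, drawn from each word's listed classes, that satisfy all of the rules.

Candidates per position — 1:prouvroun {Noun,Verb}; 2:prouvroun {Noun,Verb}; 3:spaanis {Conj,Noun}; 4:veel {Noun,Verb}; 5:veel {Noun,Verb}; 6:treiplel {Prep}; 7:dria {Verb}; 8:spaanis {Conj,Noun}; 9:dria {Verb}; 10:traaleir {Det}.
There are 64 candidate sequences in total.
Checking each against the rules leaves 12 sequences.
Count = 12.

12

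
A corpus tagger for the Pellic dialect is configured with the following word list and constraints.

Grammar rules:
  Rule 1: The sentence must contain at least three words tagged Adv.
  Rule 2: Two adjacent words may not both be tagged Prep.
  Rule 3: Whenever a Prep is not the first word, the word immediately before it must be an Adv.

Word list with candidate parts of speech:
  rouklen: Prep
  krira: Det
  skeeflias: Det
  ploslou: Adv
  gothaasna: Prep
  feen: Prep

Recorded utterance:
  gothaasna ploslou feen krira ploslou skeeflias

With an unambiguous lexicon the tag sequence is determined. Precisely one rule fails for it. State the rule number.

1

Fixed tagging: Prep Adv Prep Det Adv Det.
Checking each rule: R1 fail, R2 pass, R3 pass.
Only rule 1 fails.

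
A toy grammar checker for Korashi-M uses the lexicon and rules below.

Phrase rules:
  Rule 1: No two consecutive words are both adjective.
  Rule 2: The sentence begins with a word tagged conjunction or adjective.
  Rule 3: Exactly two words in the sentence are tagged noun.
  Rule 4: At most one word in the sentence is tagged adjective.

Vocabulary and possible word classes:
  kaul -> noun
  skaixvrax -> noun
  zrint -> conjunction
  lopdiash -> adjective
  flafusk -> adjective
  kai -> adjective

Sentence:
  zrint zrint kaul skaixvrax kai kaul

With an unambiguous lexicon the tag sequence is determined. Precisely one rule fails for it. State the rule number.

3

Fixed tagging: conjunction conjunction noun noun adjective noun.
Rule check: R1 holds, R2 holds, R3 violated, R4 holds.
Only rule 3 fails.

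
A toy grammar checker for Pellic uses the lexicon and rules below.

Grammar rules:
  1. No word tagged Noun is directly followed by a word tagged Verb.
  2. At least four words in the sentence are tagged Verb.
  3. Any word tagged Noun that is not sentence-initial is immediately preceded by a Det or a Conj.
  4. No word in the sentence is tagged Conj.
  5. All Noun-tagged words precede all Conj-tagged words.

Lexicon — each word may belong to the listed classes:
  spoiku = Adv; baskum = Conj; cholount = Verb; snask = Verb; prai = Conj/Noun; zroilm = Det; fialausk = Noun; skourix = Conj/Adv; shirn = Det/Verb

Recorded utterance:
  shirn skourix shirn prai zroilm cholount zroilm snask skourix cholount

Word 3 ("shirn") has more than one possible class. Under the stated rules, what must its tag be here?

Candidates per position — 1:shirn {Det,Verb}; 2:skourix {Conj,Adv}; 3:shirn {Det,Verb}; 4:prai {Conj,Noun}; 5:zroilm {Det}; 6:cholount {Verb}; 7:zroilm {Det}; 8:snask {Verb}; 9:skourix {Conj,Adv}; 10:cholount {Verb}.
If word 2 were Conj, no tagging could satisfy rule 4; so word 2 is Adv.
If word 4 were Conj, no tagging could satisfy rule 4; so word 4 is Noun.
If word 9 were Conj, no tagging could satisfy rule 4; so word 9 is Adv.
If word 3 were Verb, no tagging could satisfy rule 3; so word 3 is Det.
If word 1 were Det, no tagging could satisfy rule 2; so word 1 is Verb.
The unique satisfying tagging is: Verb Adv Det Noun Det Verb Det Verb Adv Verb.
Checking: rule 1 holds; rule 2 holds; rule 3 holds; rule 4 holds; rule 5 holds.

Det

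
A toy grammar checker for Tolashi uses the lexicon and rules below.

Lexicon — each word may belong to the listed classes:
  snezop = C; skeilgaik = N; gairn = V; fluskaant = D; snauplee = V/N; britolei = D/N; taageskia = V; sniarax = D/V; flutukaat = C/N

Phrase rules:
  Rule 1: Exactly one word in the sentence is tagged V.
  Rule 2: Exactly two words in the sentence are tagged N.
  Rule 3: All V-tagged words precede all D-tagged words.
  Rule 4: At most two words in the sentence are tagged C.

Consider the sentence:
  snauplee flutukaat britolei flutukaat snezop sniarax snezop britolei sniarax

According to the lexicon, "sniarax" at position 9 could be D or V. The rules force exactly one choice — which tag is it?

Candidates per position — 1:snauplee {V,N}; 2:flutukaat {C,N}; 3:britolei {D,N}; 4:flutukaat {C,N}; 5:snezop {C}; 6:sniarax {D,V}; 7:snezop {C}; 8:britolei {D,N}; 9:sniarax {D,V}.
Word 2 cannot be C — rule 4 would then fail for every completion. It is N.
Word 4 cannot be C — rule 4 would then fail for every completion. It is N.
Word 8 cannot be N — rule 2 would then fail for every completion. It is D.
Word 9 cannot be V — rule 3 would then fail for every completion. It is D.
Word 1 cannot be N — rule 2 would then fail for every completion. It is V.
Word 3 cannot be N — rule 2 would then fail for every completion. It is D.
Word 6 cannot be V — rule 1 would then fail for every completion. It is D.
That leaves exactly one tagging: V N D N C D C D D.
Verifying each rule — rule 1 ok; rule 2 ok; rule 3 ok; rule 4 ok.

D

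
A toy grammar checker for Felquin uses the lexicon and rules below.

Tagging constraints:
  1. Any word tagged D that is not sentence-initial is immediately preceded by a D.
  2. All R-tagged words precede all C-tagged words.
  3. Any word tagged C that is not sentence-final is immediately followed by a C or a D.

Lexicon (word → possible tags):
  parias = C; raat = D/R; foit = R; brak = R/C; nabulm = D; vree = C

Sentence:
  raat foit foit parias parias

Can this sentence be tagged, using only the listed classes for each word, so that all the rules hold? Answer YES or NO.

Candidates per position — 1:raat {D,R}; 2:foit {R}; 3:foit {R}; 4:parias {C}; 5:parias {C}.
One satisfying assignment: D R R C C.
Checking: rule 1 ok; rule 2 ok; rule 3 ok.

YES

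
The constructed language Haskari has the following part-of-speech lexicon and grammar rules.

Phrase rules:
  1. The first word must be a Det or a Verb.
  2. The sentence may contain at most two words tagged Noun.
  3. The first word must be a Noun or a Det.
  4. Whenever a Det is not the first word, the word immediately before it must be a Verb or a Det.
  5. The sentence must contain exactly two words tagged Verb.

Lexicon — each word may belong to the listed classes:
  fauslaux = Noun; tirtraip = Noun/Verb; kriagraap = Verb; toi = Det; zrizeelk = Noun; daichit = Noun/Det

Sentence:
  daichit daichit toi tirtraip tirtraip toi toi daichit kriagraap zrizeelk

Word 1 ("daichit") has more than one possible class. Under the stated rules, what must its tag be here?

Det

Candidates per position — 1:daichit {Noun,Det}; 2:daichit {Noun,Det}; 3:toi {Det}; 4:tirtraip {Noun,Verb}; 5:tirtraip {Noun,Verb}; 6:toi {Det}; 7:toi {Det}; 8:daichit {Noun,Det}; 9:kriagraap {Verb}; 10:zrizeelk {Noun}.
At position 1, choosing Noun makes rule 1 impossible to satisfy; hence Det.
At position 2, choosing Noun makes rule 4 impossible to satisfy; hence Det.
At position 5, choosing Noun makes rule 4 impossible to satisfy; hence Verb.
At position 4, choosing Verb makes rule 5 impossible to satisfy; hence Noun.
At position 8, choosing Noun makes rule 2 impossible to satisfy; hence Det.
The unique satisfying tagging is: Det Det Det Noun Verb Det Det Det Verb Noun.
Checking: rule 1 ok; rule 2 ok; rule 3 ok; rule 4 ok; rule 5 ok.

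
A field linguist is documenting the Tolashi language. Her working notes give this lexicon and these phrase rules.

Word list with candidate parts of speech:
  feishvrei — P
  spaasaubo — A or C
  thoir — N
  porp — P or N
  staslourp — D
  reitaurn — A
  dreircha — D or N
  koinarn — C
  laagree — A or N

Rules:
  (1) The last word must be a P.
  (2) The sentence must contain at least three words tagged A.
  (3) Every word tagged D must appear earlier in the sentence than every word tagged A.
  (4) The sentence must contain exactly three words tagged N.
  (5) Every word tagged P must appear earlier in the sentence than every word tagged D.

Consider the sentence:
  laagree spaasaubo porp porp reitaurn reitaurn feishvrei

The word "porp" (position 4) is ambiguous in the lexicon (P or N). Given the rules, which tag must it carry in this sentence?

Candidates per position — 1:laagree {A,N}; 2:spaasaubo {A,C}; 3:porp {P,N}; 4:porp {P,N}; 5:reitaurn {A}; 6:reitaurn {A}; 7:feishvrei {P}.
Word 1 cannot be A — rule 4 would then fail for every completion. It is N.
Word 2 cannot be C — rule 2 would then fail for every completion. It is A.
Word 3 cannot be P — rule 4 would then fail for every completion. It is N.
Word 4 cannot be P — rule 4 would then fail for every completion. It is N.
The unique satisfying tagging is: N A N N A A P.
Check: rule 1 ✓; rule 2 ✓; rule 3 ✓; rule 4 ✓; rule 5 ✓.

N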